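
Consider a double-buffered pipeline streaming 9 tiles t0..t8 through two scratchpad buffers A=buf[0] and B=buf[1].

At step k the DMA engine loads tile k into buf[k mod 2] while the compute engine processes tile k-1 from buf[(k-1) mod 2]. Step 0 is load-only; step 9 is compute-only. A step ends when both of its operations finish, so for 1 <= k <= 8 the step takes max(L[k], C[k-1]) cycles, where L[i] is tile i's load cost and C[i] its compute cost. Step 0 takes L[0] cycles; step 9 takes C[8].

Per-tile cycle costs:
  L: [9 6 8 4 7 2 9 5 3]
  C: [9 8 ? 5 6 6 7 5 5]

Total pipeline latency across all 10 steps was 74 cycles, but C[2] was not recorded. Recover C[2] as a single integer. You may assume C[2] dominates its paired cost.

step 0 → dur = L[0]=9 = 9
step 1 → dur = max(L[1]=6, C[0]=9) = 9
step 2 → dur = max(L[2]=8, C[1]=8) = 8
step 3 → dur = max(L[3]=4, C[2]=?) = C[2]  (unknown; binding)
step 4 → dur = max(L[4]=7, C[3]=5) = 7
step 5 → dur = max(L[5]=2, C[4]=6) = 6
step 6 → dur = max(L[6]=9, C[5]=6) = 9
step 7 → dur = max(L[7]=5, C[6]=7) = 7
step 8 → dur = max(L[8]=3, C[7]=5) = 5
step 9 → dur = C[8]=5 = 5
sum of known step durations = 65
dur[3] = total - known = 74 - 65 = 9
C[2] is the binding max in step 3, so C[2] = dur[3] = 9

C[2] = 9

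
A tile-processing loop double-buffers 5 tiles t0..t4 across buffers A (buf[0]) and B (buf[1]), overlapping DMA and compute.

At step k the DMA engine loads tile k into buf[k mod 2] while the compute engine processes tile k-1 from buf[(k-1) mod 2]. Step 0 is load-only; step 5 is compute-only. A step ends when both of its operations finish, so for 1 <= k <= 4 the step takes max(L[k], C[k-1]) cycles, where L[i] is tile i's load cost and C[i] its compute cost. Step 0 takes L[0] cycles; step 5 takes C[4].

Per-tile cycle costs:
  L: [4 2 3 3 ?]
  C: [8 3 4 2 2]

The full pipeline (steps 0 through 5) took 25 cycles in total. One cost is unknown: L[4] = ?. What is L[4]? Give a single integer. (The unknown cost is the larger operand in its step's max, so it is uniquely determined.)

L[4] = 4

step 0 → dur = L[0]=4 = 4
step 1 → dur = max(L[1]=2, C[0]=8) = 8
step 2 → dur = max(L[2]=3, C[1]=3) = 3
step 3 → dur = max(L[3]=3, C[2]=4) = 4
step 4 → dur = max(L[4]=?, C[3]=2) = L[4]  (unknown; binding)
step 5 → dur = C[4]=2 = 2
sum of known step durations = 21
dur[4] = total - known = 25 - 21 = 4
L[4] is the binding max in step 4, so L[4] = dur[4] = 4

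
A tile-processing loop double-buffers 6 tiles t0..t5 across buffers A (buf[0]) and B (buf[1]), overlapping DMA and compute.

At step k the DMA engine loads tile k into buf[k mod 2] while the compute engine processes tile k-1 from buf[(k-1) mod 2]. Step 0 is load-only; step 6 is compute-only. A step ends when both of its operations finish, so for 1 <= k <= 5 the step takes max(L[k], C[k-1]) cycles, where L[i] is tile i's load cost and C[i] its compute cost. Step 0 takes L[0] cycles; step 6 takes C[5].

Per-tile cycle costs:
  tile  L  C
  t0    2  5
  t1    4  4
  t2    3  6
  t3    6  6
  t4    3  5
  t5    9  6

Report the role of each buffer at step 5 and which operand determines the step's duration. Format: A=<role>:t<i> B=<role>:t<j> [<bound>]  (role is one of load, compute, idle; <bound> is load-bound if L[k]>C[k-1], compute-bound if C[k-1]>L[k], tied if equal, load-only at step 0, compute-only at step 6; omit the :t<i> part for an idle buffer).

step 5: A=compute:t4 B=load:t5 [load-bound]

step 0: L[0]=2 → dur=2, Σ=2 | A=load:t0 B=idle [load-only]
step 1: L[1]=4 C[0]=5 → dur=5, Σ=7 | A=compute:t0 B=load:t1 [compute-bound]
step 2: L[2]=3 C[1]=4 → dur=4, Σ=11 | A=load:t2 B=compute:t1 [compute-bound]
step 3: L[3]=6 C[2]=6 → dur=6, Σ=17 | A=compute:t2 B=load:t3 [tied]
step 4: L[4]=3 C[3]=6 → dur=6, Σ=23 | A=load:t4 B=compute:t3 [compute-bound]
step 5: L[5]=9 C[4]=5 → dur=9, Σ=32 | A=compute:t4 B=load:t5 [load-bound]
step 6: C[5]=6 → dur=6, Σ=38 | A=idle B=compute:t5 [compute-only]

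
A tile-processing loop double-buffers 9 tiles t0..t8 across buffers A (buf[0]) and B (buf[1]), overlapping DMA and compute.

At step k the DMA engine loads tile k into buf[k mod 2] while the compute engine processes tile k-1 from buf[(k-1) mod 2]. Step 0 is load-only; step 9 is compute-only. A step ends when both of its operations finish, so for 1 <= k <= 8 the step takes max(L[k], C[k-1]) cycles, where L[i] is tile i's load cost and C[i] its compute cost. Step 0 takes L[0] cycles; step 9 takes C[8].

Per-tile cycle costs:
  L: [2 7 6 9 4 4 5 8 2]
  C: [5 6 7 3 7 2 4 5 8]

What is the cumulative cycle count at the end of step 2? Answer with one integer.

step 0: L[0]=2 → dur=2, Σ=2 | A=load:t0 B=idle [load-only]
step 1: L[1]=7 C[0]=5 → dur=7, Σ=9 | A=compute:t0 B=load:t1 [load-bound]
step 2: L[2]=6 C[1]=6 → dur=6, Σ=15 | A=load:t2 B=compute:t1 [tied]
step 3: L[3]=9 C[2]=7 → dur=9, Σ=24 | A=compute:t2 B=load:t3 [load-bound]
step 4: L[4]=4 C[3]=3 → dur=4, Σ=28 | A=load:t4 B=compute:t3 [load-bound]
step 5: L[5]=4 C[4]=7 → dur=7, Σ=35 | A=compute:t4 B=load:t5 [compute-bound]
step 6: L[6]=5 C[5]=2 → dur=5, Σ=40 | A=load:t6 B=compute:t5 [load-bound]
step 7: L[7]=8 C[6]=4 → dur=8, Σ=48 | A=compute:t6 B=load:t7 [load-bound]
step 8: L[8]=2 C[7]=5 → dur=5, Σ=53 | A=load:t8 B=compute:t7 [compute-bound]
step 9: C[8]=8 → dur=8, Σ=61 | A=compute:t8 B=idle [compute-only]

end_cycle[2] = 15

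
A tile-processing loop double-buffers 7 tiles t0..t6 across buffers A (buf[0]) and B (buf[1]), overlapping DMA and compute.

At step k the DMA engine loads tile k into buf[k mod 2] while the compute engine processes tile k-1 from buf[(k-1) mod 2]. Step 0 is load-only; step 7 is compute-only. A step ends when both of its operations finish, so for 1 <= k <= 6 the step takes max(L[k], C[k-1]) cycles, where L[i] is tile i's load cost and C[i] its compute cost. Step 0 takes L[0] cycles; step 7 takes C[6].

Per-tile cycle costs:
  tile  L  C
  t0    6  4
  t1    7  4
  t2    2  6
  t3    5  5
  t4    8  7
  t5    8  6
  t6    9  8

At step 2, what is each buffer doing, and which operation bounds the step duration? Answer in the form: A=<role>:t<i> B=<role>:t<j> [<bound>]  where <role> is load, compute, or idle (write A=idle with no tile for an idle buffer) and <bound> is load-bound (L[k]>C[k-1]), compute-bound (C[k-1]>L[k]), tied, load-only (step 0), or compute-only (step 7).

  0. 6=6c; end=6; A:t0 B:-
  1. max(7,4)=7c; end=13; A:t0 B:t1
  2. max(2,4)=4c; end=17; A:t2 B:t1
  3. max(5,6)=6c; end=23; A:t2 B:t3
  4. max(8,5)=8c; end=31; A:t4 B:t3
  5. max(8,7)=8c; end=39; A:t4 B:t5
  6. max(9,6)=9c; end=48; A:t6 B:t5
  7. 8=8c; end=56; A:t6 B:t5

step 2: A=load:t2 B=compute:t1 [compute-bound]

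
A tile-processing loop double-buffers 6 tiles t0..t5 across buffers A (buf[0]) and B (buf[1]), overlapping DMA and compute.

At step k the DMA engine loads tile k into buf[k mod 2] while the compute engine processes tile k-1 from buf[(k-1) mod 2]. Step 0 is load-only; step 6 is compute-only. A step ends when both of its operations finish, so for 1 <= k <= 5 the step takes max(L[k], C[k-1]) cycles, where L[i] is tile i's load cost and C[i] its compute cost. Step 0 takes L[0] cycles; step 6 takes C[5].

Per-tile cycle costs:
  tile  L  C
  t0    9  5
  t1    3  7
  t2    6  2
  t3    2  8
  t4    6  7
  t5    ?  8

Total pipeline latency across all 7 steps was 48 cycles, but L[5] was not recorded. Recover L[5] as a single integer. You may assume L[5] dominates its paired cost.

L[5] = 9

step 0: dur = L[0]=9 = 9
step 1: dur = max(L[1]=3, C[0]=5) = 5
step 2: dur = max(L[2]=6, C[1]=7) = 7
step 3: dur = max(L[3]=2, C[2]=2) = 2
step 4: dur = max(L[4]=6, C[3]=8) = 8
step 5: dur = max(L[5]=?, C[4]=7) = L[5]  (unknown; binding)
step 6: dur = C[5]=8 = 8
sum of known step durations = 39
dur[5] = total - known = 48 - 39 = 9
L[5] is the binding max in step 5, so L[5] = dur[5] = 9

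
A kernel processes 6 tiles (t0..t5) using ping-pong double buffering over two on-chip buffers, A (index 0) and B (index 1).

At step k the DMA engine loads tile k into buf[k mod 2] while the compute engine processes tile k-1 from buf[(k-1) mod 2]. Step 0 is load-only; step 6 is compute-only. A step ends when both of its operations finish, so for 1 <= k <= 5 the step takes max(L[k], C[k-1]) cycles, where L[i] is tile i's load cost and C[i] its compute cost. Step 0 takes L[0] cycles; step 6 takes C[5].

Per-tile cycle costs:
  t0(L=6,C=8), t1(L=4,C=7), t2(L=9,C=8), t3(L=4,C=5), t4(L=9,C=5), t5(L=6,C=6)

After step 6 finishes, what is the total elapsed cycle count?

end_cycle[6] = 52

step 0: L[0]=6 → dur=6, Σ=6 | A=load:t0 B=idle [load-only]
step 1: L[1]=4 C[0]=8 → dur=8, Σ=14 | A=compute:t0 B=load:t1 [compute-bound]
step 2: L[2]=9 C[1]=7 → dur=9, Σ=23 | A=load:t2 B=compute:t1 [load-bound]
step 3: L[3]=4 C[2]=8 → dur=8, Σ=31 | A=compute:t2 B=load:t3 [compute-bound]
step 4: L[4]=9 C[3]=5 → dur=9, Σ=40 | A=load:t4 B=compute:t3 [load-bound]
step 5: L[5]=6 C[4]=5 → dur=6, Σ=46 | A=compute:t4 B=load:t5 [load-bound]
step 6: C[5]=6 → dur=6, Σ=52 | A=idle B=compute:t5 [compute-only]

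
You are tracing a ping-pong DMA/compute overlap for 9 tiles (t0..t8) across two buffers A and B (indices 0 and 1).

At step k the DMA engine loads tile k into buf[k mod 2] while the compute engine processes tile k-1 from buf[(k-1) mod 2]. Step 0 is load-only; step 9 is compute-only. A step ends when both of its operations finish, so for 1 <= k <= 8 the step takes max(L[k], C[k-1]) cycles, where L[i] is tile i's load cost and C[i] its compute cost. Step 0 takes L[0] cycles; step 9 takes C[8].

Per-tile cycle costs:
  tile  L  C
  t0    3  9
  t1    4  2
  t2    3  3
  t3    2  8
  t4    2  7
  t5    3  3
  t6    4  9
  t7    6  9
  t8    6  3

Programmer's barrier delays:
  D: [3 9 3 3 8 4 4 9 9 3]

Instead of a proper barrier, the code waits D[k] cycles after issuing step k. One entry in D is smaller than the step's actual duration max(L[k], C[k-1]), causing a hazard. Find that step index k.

hazard at step 5

step 0: need L[0]=3 = 3; D[0]=3 ok
step 1: need max(L[1]=4,C[0]=9) = 9; D[1]=9 ok
step 2: need max(L[2]=3,C[1]=2) = 3; D[2]=3 ok
step 3: need max(L[3]=2,C[2]=3) = 3; D[3]=3 ok
step 4: need max(L[4]=2,C[3]=8) = 8; D[4]=8 ok
step 5: need max(L[5]=3,C[4]=7) = 7; D[5]=4 SHORT
step 6: need max(L[6]=4,C[5]=3) = 4; D[6]=4 ok
step 7: need max(L[7]=6,C[6]=9) = 9; D[7]=9 ok
step 8: need max(L[8]=6,C[7]=9) = 9; D[8]=9 ok
step 9: need C[8]=3 = 3; D[9]=3 ok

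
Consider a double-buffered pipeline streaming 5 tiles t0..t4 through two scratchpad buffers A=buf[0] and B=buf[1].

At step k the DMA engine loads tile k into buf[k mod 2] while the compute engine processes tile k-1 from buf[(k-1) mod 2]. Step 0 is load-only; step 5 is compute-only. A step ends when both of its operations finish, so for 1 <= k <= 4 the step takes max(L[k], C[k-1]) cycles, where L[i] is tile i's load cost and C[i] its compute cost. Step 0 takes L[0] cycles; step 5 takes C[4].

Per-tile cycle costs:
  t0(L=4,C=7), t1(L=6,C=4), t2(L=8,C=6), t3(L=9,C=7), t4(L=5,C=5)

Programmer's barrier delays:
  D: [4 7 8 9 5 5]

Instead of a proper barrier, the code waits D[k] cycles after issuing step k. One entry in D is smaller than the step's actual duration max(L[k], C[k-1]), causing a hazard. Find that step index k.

[0] required=L[0]=4=4 vs D=4 ok
[1] required=max(L[1]=6,C[0]=7)=7 vs D=7 ok
[2] required=max(L[2]=8,C[1]=4)=8 vs D=8 ok
[3] required=max(L[3]=9,C[2]=6)=9 vs D=9 ok
[4] required=max(L[4]=5,C[3]=7)=7 vs D=5 SHORT
[5] required=C[4]=5=5 vs D=5 ok

hazard at step 4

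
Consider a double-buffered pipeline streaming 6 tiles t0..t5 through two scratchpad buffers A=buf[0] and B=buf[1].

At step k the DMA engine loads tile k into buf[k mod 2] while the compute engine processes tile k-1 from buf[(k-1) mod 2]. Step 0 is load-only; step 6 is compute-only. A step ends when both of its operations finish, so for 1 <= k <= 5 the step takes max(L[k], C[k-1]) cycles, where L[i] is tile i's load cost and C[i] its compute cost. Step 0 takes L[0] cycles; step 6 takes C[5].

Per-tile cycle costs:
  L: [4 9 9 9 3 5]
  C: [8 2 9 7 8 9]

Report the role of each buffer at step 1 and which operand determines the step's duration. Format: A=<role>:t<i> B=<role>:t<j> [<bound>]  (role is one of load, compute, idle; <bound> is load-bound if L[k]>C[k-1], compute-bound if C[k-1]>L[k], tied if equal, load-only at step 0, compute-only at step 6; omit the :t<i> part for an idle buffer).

k=0 load=t0/4c comp=- wait=4 total=4
k=1 load=t1/9c comp=t0/8c wait=9 total=13
k=2 load=t2/9c comp=t1/2c wait=9 total=22
k=3 load=t3/9c comp=t2/9c wait=9 total=31
k=4 load=t4/3c comp=t3/7c wait=7 total=38
k=5 load=t5/5c comp=t4/8c wait=8 total=46
k=6 load=- comp=t5/9c wait=9 total=55

step 1: A=compute:t0 B=load:t1 [load-bound]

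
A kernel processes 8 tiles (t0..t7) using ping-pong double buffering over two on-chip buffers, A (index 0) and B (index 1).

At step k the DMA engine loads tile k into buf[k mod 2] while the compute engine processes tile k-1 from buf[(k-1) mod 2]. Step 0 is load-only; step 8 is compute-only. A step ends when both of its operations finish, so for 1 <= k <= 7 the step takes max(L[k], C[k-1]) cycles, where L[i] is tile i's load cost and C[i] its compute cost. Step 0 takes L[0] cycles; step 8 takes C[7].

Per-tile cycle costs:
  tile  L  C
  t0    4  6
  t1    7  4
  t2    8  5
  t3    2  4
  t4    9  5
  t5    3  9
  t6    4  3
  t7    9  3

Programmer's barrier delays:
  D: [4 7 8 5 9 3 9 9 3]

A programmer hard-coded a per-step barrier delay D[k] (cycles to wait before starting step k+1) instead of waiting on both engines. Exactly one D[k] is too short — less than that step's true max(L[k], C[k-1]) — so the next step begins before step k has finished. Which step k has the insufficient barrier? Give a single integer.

hazard at step 5

[0] required=L[0]=4=4 vs D=4 ok
[1] required=max(L[1]=7,C[0]=6)=7 vs D=7 ok
[2] required=max(L[2]=8,C[1]=4)=8 vs D=8 ok
[3] required=max(L[3]=2,C[2]=5)=5 vs D=5 ok
[4] required=max(L[4]=9,C[3]=4)=9 vs D=9 ok
[5] required=max(L[5]=3,C[4]=5)=5 vs D=3 SHORT
[6] required=max(L[6]=4,C[5]=9)=9 vs D=9 ok
[7] required=max(L[7]=9,C[6]=3)=9 vs D=9 ok
[8] required=C[7]=3=3 vs D=3 ok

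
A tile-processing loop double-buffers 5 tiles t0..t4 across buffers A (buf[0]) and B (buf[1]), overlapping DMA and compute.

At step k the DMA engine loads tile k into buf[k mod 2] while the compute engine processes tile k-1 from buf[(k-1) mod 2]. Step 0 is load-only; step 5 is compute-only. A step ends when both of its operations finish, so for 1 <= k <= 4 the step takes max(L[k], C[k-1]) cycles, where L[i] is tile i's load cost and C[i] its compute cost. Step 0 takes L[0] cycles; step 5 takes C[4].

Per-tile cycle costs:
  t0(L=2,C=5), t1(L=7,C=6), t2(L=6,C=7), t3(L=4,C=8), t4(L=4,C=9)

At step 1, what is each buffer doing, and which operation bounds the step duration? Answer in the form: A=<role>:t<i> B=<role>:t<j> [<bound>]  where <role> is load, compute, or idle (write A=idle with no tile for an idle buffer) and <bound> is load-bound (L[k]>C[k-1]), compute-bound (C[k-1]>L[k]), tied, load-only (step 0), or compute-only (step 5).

step 1: A=compute:t0 B=load:t1 [load-bound]

  0. 2=2c; end=2; A:t0 B:-
  1. max(7,5)=7c; end=9; A:t0 B:t1
  2. max(6,6)=6c; end=15; A:t2 B:t1
  3. max(4,7)=7c; end=22; A:t2 B:t3
  4. max(4,8)=8c; end=30; A:t4 B:t3
  5. 9=9c; end=39; A:t4 B:t3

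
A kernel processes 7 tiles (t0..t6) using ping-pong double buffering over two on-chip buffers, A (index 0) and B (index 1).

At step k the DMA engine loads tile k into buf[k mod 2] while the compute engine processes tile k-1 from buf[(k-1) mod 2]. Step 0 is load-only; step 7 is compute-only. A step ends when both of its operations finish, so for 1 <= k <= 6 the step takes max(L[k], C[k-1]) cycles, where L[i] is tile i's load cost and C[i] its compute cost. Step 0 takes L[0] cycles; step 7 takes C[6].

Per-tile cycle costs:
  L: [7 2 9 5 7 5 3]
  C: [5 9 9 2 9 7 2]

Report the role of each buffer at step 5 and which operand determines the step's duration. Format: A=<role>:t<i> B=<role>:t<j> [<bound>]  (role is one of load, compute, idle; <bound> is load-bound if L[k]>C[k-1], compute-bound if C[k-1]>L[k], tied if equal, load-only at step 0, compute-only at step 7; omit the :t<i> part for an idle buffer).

  0. 7=7c; end=7; A:t0 B:-
  1. max(2,5)=5c; end=12; A:t0 B:t1
  2. max(9,9)=9c; end=21; A:t2 B:t1
  3. max(5,9)=9c; end=30; A:t2 B:t3
  4. max(7,2)=7c; end=37; A:t4 B:t3
  5. max(5,9)=9c; end=46; A:t4 B:t5
  6. max(3,7)=7c; end=53; A:t6 B:t5
  7. 2=2c; end=55; A:t6 B:t5

step 5: A=compute:t4 B=load:t5 [compute-bound]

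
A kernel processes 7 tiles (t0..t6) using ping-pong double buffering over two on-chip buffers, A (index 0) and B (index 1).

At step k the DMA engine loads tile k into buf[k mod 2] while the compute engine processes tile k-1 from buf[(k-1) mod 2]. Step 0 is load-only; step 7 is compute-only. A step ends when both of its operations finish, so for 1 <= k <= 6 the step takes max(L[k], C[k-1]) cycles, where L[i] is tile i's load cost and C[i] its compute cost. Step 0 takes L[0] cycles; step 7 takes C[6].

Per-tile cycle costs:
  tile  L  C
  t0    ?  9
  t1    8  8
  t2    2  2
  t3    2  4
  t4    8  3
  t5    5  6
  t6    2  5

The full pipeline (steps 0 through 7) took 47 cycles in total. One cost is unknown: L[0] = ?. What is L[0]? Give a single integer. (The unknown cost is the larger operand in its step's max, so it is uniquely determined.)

L[0] = 4

step 0: dur = L[0]=? = L[0]  (unknown; binding)
step 1: dur = max(L[1]=8, C[0]=9) = 9
step 2: dur = max(L[2]=2, C[1]=8) = 8
step 3: dur = max(L[3]=2, C[2]=2) = 2
step 4: dur = max(L[4]=8, C[3]=4) = 8
step 5: dur = max(L[5]=5, C[4]=3) = 5
step 6: dur = max(L[6]=2, C[5]=6) = 6
step 7: dur = C[6]=5 = 5
sum of known step durations = 43
dur[0] = total - known = 47 - 43 = 4
L[0] is the binding max in step 0, so L[0] = dur[0] = 4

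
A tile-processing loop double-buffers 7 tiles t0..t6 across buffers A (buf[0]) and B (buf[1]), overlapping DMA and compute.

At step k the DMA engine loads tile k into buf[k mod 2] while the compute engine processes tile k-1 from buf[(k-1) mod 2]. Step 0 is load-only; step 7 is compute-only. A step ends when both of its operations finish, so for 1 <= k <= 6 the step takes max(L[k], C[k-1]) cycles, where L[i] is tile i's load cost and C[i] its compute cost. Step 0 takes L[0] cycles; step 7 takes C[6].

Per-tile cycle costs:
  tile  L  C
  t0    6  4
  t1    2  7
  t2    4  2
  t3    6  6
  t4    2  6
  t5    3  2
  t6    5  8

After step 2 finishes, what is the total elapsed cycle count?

end_cycle[2] = 17

[0] DMA t0→A (6c) ∥ CU idle ⇒ 6c, clock 6
[1] DMA t1→B (2c) ∥ CU A:t0 (4c) ⇒ 4c, clock 10
[2] DMA t2→A (4c) ∥ CU B:t1 (7c) ⇒ 7c, clock 17
[3] DMA t3→B (6c) ∥ CU A:t2 (2c) ⇒ 6c, clock 23
[4] DMA t4→A (2c) ∥ CU B:t3 (6c) ⇒ 6c, clock 29
[5] DMA t5→B (3c) ∥ CU A:t4 (6c) ⇒ 6c, clock 35
[6] DMA t6→A (5c) ∥ CU B:t5 (2c) ⇒ 5c, clock 40
[7] DMA idle ∥ CU A:t6 (8c) ⇒ 8c, clock 48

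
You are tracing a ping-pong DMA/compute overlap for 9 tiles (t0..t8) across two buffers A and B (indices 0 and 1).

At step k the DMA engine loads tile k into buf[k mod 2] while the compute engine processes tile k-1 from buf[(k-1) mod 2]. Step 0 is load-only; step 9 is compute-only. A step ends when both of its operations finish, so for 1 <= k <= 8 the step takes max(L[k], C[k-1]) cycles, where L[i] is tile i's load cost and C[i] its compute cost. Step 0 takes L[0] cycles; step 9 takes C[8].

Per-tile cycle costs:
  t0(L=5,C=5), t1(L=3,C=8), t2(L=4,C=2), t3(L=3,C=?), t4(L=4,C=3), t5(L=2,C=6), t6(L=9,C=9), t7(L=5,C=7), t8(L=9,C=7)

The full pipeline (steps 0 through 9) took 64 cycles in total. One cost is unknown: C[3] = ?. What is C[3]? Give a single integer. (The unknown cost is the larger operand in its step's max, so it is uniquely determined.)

step 0 → dur = L[0]=5 = 5
step 1 → dur = max(L[1]=3, C[0]=5) = 5
step 2 → dur = max(L[2]=4, C[1]=8) = 8
step 3 → dur = max(L[3]=3, C[2]=2) = 3
step 4 → dur = max(L[4]=4, C[3]=?) = C[3]  (unknown; binding)
step 5 → dur = max(L[5]=2, C[4]=3) = 3
step 6 → dur = max(L[6]=9, C[5]=6) = 9
step 7 → dur = max(L[7]=5, C[6]=9) = 9
step 8 → dur = max(L[8]=9, C[7]=7) = 9
step 9 → dur = C[8]=7 = 7
sum of known step durations = 58
dur[4] = total - known = 64 - 58 = 6
C[3] is the binding max in step 4, so C[3] = dur[4] = 6

C[3] = 6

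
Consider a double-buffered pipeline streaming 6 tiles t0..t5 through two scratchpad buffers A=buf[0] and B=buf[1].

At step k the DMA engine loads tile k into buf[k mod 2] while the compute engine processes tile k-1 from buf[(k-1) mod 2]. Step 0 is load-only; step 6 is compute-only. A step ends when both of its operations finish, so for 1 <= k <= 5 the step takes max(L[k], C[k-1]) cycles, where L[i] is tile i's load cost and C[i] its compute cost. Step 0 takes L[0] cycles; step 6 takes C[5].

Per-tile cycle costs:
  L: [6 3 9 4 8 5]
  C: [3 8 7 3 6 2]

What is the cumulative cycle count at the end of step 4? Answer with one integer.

k=0 load=t0/6c comp=- wait=6 total=6
k=1 load=t1/3c comp=t0/3c wait=3 total=9
k=2 load=t2/9c comp=t1/8c wait=9 total=18
k=3 load=t3/4c comp=t2/7c wait=7 total=25
k=4 load=t4/8c comp=t3/3c wait=8 total=33
k=5 load=t5/5c comp=t4/6c wait=6 total=39
k=6 load=- comp=t5/2c wait=2 total=41

end_cycle[4] = 33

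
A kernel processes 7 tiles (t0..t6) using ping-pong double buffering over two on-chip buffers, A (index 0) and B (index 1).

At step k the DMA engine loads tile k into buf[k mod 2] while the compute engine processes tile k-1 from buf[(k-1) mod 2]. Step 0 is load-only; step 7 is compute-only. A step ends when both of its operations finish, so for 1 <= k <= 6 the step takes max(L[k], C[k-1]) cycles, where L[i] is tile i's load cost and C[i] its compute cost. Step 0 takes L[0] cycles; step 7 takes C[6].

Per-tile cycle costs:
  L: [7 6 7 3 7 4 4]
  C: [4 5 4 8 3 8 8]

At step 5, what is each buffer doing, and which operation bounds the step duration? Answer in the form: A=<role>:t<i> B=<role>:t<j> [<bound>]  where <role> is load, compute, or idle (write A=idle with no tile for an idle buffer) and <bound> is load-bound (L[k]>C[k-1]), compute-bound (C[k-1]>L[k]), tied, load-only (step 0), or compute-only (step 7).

step 0: L[0]=7 → dur=7, Σ=7 | A=load:t0 B=idle [load-only]
step 1: L[1]=6 C[0]=4 → dur=6, Σ=13 | A=compute:t0 B=load:t1 [load-bound]
step 2: L[2]=7 C[1]=5 → dur=7, Σ=20 | A=load:t2 B=compute:t1 [load-bound]
step 3: L[3]=3 C[2]=4 → dur=4, Σ=24 | A=compute:t2 B=load:t3 [compute-bound]
step 4: L[4]=7 C[3]=8 → dur=8, Σ=32 | A=load:t4 B=compute:t3 [compute-bound]
step 5: L[5]=4 C[4]=3 → dur=4, Σ=36 | A=compute:t4 B=load:t5 [load-bound]
step 6: L[6]=4 C[5]=8 → dur=8, Σ=44 | A=load:t6 B=compute:t5 [compute-bound]
step 7: C[6]=8 → dur=8, Σ=52 | A=compute:t6 B=idle [compute-only]

step 5: A=compute:t4 B=load:t5 [load-bound]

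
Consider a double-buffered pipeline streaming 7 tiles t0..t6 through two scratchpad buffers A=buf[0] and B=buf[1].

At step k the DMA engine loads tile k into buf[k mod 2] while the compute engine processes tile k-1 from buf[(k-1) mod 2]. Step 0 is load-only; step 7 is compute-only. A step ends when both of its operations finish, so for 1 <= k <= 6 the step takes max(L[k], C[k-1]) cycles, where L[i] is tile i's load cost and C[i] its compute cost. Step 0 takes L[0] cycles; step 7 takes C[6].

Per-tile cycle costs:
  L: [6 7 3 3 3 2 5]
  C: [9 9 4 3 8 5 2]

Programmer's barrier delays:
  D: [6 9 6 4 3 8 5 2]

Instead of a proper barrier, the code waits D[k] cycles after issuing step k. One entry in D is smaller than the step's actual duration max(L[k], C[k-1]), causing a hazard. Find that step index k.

step 0: need L[0]=6 = 6; D[0]=6 ok
step 1: need max(L[1]=7,C[0]=9) = 9; D[1]=9 ok
step 2: need max(L[2]=3,C[1]=9) = 9; D[2]=6 SHORT
step 3: need max(L[3]=3,C[2]=4) = 4; D[3]=4 ok
step 4: need max(L[4]=3,C[3]=3) = 3; D[4]=3 ok
step 5: need max(L[5]=2,C[4]=8) = 8; D[5]=8 ok
step 6: need max(L[6]=5,C[5]=5) = 5; D[6]=5 ok
step 7: need C[6]=2 = 2; D[7]=2 ok

hazard at step 2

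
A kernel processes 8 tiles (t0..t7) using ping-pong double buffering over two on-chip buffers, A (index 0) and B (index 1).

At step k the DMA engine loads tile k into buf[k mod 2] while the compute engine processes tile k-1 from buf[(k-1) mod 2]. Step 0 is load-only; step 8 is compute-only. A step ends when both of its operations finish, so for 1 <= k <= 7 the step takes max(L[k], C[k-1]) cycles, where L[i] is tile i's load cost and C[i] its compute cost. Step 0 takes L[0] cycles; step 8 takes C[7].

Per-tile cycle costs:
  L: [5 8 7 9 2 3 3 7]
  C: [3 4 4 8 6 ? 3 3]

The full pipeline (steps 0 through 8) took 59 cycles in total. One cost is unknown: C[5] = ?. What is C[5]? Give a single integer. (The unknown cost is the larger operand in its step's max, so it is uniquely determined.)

C[5] = 6

step 0: dur = L[0]=5 = 5
step 1: dur = max(L[1]=8, C[0]=3) = 8
step 2: dur = max(L[2]=7, C[1]=4) = 7
step 3: dur = max(L[3]=9, C[2]=4) = 9
step 4: dur = max(L[4]=2, C[3]=8) = 8
step 5: dur = max(L[5]=3, C[4]=6) = 6
step 6: dur = max(L[6]=3, C[5]=?) = C[5]  (unknown; binding)
step 7: dur = max(L[7]=7, C[6]=3) = 7
step 8: dur = C[7]=3 = 3
sum of known step durations = 53
dur[6] = total - known = 59 - 53 = 6
C[5] is the binding max in step 6, so C[5] = dur[6] = 6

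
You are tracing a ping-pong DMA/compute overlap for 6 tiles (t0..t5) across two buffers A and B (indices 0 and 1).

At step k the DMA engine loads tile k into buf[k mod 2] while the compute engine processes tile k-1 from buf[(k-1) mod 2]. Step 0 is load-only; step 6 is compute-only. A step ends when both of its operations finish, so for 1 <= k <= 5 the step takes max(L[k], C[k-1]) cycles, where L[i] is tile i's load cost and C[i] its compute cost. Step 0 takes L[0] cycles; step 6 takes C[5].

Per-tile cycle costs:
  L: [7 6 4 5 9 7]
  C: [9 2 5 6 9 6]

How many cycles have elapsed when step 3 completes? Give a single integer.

end_cycle[3] = 25

k=0 load=t0/7c comp=- wait=7 total=7
k=1 load=t1/6c comp=t0/9c wait=9 total=16
k=2 load=t2/4c comp=t1/2c wait=4 total=20
k=3 load=t3/5c comp=t2/5c wait=5 total=25
k=4 load=t4/9c comp=t3/6c wait=9 total=34
k=5 load=t5/7c comp=t4/9c wait=9 total=43
k=6 load=- comp=t5/6c wait=6 total=49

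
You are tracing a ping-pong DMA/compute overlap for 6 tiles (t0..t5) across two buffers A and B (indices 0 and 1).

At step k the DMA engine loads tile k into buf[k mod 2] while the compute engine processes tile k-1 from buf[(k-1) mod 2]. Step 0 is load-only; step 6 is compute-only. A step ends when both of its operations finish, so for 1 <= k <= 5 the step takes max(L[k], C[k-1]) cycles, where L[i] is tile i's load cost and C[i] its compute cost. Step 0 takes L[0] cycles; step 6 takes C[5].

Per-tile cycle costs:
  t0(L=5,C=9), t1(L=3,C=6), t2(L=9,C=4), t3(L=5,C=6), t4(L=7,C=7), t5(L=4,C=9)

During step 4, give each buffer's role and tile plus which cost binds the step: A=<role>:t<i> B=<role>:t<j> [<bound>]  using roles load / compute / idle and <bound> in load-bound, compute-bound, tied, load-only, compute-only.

step 4: A=load:t4 B=compute:t3 [load-bound]

  0. 5=5c; end=5; A:t0 B:-
  1. max(3,9)=9c; end=14; A:t0 B:t1
  2. max(9,6)=9c; end=23; A:t2 B:t1
  3. max(5,4)=5c; end=28; A:t2 B:t3
  4. max(7,6)=7c; end=35; A:t4 B:t3
  5. max(4,7)=7c; end=42; A:t4 B:t5
  6. 9=9c; end=51; A:t4 B:t5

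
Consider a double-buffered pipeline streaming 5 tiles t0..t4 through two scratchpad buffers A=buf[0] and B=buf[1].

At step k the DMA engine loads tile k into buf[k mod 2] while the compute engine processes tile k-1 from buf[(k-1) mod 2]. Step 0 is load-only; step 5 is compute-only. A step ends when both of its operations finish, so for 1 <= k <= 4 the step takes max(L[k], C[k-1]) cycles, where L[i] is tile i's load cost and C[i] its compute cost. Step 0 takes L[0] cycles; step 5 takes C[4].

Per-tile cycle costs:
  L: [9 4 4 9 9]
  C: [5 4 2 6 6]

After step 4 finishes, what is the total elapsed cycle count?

end_cycle[4] = 36

k=0 load=t0/9c comp=- wait=9 total=9
k=1 load=t1/4c comp=t0/5c wait=5 total=14
k=2 load=t2/4c comp=t1/4c wait=4 total=18
k=3 load=t3/9c comp=t2/2c wait=9 total=27
k=4 load=t4/9c comp=t3/6c wait=9 total=36
k=5 load=- comp=t4/6c wait=6 total=42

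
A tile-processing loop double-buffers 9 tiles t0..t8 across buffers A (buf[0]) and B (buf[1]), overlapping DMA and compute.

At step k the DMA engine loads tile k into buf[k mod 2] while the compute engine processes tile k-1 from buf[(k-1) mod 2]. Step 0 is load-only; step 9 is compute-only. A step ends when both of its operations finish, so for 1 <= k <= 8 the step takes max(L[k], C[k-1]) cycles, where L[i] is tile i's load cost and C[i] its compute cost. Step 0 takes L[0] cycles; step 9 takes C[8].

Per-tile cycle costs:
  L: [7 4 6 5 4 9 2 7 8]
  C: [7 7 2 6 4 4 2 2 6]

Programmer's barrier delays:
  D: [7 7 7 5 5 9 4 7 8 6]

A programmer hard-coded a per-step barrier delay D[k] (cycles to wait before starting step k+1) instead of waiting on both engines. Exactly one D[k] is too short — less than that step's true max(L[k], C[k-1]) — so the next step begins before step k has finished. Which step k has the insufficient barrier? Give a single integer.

hazard at step 4

[0] required=L[0]=7=7 vs D=7 ok
[1] required=max(L[1]=4,C[0]=7)=7 vs D=7 ok
[2] required=max(L[2]=6,C[1]=7)=7 vs D=7 ok
[3] required=max(L[3]=5,C[2]=2)=5 vs D=5 ok
[4] required=max(L[4]=4,C[3]=6)=6 vs D=5 SHORT
[5] required=max(L[5]=9,C[4]=4)=9 vs D=9 ok
[6] required=max(L[6]=2,C[5]=4)=4 vs D=4 ok
[7] required=max(L[7]=7,C[6]=2)=7 vs D=7 ok
[8] required=max(L[8]=8,C[7]=2)=8 vs D=8 ok
[9] required=C[8]=6=6 vs D=6 ok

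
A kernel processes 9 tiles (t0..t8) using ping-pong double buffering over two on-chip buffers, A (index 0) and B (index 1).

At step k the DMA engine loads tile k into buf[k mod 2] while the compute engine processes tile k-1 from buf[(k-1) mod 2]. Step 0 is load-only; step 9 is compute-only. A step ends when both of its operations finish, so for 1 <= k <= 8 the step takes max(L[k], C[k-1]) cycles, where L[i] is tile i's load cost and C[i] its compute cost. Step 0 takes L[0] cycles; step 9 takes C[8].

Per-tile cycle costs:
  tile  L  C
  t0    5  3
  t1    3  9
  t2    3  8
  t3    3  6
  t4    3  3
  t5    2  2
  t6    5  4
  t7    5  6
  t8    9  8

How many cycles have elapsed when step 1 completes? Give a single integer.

end_cycle[1] = 8

k=0 load=t0/5c comp=- wait=5 total=5
k=1 load=t1/3c comp=t0/3c wait=3 total=8
k=2 load=t2/3c comp=t1/9c wait=9 total=17
k=3 load=t3/3c comp=t2/8c wait=8 total=25
k=4 load=t4/3c comp=t3/6c wait=6 total=31
k=5 load=t5/2c comp=t4/3c wait=3 total=34
k=6 load=t6/5c comp=t5/2c wait=5 total=39
k=7 load=t7/5c comp=t6/4c wait=5 total=44
k=8 load=t8/9c comp=t7/6c wait=9 total=53
k=9 load=- comp=t8/8c wait=8 total=61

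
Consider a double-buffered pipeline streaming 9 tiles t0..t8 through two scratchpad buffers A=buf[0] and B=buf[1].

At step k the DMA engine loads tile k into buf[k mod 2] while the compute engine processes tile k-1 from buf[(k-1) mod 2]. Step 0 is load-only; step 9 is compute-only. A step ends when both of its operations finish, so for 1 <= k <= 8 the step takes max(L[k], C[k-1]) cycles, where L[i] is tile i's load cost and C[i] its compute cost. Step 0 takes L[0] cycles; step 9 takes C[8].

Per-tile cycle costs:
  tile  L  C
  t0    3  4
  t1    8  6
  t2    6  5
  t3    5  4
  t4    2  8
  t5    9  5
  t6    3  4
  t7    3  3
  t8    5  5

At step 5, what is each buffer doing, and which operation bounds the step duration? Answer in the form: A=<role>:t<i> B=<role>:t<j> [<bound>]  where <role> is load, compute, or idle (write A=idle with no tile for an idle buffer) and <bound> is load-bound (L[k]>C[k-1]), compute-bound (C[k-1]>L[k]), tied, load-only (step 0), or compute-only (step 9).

step 0: L[0]=3 → dur=3, Σ=3 | A=load:t0 B=idle [load-only]
step 1: L[1]=8 C[0]=4 → dur=8, Σ=11 | A=compute:t0 B=load:t1 [load-bound]
step 2: L[2]=6 C[1]=6 → dur=6, Σ=17 | A=load:t2 B=compute:t1 [tied]
step 3: L[3]=5 C[2]=5 → dur=5, Σ=22 | A=compute:t2 B=load:t3 [tied]
step 4: L[4]=2 C[3]=4 → dur=4, Σ=26 | A=load:t4 B=compute:t3 [compute-bound]
step 5: L[5]=9 C[4]=8 → dur=9, Σ=35 | A=compute:t4 B=load:t5 [load-bound]
step 6: L[6]=3 C[5]=5 → dur=5, Σ=40 | A=load:t6 B=compute:t5 [compute-bound]
step 7: L[7]=3 C[6]=4 → dur=4, Σ=44 | A=compute:t6 B=load:t7 [compute-bound]
step 8: L[8]=5 C[7]=3 → dur=5, Σ=49 | A=load:t8 B=compute:t7 [load-bound]
step 9: C[8]=5 → dur=5, Σ=54 | A=compute:t8 B=idle [compute-only]

step 5: A=compute:t4 B=load:t5 [load-bound]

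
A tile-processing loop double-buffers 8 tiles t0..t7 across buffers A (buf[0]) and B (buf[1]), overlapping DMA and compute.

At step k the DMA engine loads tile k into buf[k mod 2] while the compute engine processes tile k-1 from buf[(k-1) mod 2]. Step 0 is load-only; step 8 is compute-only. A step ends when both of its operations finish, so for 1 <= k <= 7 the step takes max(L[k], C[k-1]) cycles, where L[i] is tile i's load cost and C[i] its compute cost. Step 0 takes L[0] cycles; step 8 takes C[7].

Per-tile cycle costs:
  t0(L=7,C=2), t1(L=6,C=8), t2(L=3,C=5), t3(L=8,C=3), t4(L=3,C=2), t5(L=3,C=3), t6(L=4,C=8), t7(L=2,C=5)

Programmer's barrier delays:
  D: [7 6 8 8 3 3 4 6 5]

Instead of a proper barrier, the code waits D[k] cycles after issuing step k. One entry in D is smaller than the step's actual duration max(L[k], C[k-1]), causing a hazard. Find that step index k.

hazard at step 7

[0] required=L[0]=7=7 vs D=7 ok
[1] required=max(L[1]=6,C[0]=2)=6 vs D=6 ok
[2] required=max(L[2]=3,C[1]=8)=8 vs D=8 ok
[3] required=max(L[3]=8,C[2]=5)=8 vs D=8 ok
[4] required=max(L[4]=3,C[3]=3)=3 vs D=3 ok
[5] required=max(L[5]=3,C[4]=2)=3 vs D=3 ok
[6] required=max(L[6]=4,C[5]=3)=4 vs D=4 ok
[7] required=max(L[7]=2,C[6]=8)=8 vs D=6 SHORT
[8] required=C[7]=5=5 vs D=5 ok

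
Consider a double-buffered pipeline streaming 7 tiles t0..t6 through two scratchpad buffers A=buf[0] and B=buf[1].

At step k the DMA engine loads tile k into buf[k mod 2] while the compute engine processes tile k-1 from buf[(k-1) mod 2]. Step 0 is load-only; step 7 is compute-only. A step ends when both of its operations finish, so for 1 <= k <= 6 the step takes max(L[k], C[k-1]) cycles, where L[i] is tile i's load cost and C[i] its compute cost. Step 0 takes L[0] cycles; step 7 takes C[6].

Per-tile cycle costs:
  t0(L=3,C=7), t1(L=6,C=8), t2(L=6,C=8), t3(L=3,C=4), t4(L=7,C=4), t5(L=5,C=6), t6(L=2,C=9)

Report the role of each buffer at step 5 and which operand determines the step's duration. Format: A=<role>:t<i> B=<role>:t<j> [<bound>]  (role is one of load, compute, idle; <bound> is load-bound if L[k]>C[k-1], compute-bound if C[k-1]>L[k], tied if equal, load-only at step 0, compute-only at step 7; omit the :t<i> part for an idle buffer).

  0. 3=3c; end=3; A:t0 B:-
  1. max(6,7)=7c; end=10; A:t0 B:t1
  2. max(6,8)=8c; end=18; A:t2 B:t1
  3. max(3,8)=8c; end=26; A:t2 B:t3
  4. max(7,4)=7c; end=33; A:t4 B:t3
  5. max(5,4)=5c; end=38; A:t4 B:t5
  6. max(2,6)=6c; end=44; A:t6 B:t5
  7. 9=9c; end=53; A:t6 B:t5

step 5: A=compute:t4 B=load:t5 [load-bound]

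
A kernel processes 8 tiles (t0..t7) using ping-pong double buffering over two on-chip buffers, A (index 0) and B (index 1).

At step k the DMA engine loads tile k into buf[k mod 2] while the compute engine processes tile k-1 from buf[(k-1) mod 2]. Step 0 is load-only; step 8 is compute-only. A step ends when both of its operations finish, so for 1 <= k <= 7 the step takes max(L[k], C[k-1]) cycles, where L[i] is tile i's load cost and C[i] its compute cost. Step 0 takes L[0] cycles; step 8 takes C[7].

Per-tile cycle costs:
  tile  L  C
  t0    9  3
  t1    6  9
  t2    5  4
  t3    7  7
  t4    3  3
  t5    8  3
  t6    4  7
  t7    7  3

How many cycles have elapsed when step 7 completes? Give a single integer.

end_cycle[7] = 57

  0. 9=9c; end=9; A:t0 B:-
  1. max(6,3)=6c; end=15; A:t0 B:t1
  2. max(5,9)=9c; end=24; A:t2 B:t1
  3. max(7,4)=7c; end=31; A:t2 B:t3
  4. max(3,7)=7c; end=38; A:t4 B:t3
  5. max(8,3)=8c; end=46; A:t4 B:t5
  6. max(4,3)=4c; end=50; A:t6 B:t5
  7. max(7,7)=7c; end=57; A:t6 B:t7
  8. 3=3c; end=60; A:t6 B:t7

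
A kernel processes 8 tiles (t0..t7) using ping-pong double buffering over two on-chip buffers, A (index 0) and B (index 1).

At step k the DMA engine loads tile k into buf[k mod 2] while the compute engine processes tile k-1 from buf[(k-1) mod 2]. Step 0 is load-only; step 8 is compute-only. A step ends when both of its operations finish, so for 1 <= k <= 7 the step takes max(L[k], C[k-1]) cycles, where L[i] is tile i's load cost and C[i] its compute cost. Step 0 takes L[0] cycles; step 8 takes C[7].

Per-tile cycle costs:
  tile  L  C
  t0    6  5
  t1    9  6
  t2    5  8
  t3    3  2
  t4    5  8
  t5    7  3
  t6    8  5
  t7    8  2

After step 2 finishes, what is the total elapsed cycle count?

end_cycle[2] = 21

k=0 load=t0/6c comp=- wait=6 total=6
k=1 load=t1/9c comp=t0/5c wait=9 total=15
k=2 load=t2/5c comp=t1/6c wait=6 total=21
k=3 load=t3/3c comp=t2/8c wait=8 total=29
k=4 load=t4/5c comp=t3/2c wait=5 total=34
k=5 load=t5/7c comp=t4/8c wait=8 total=42
k=6 load=t6/8c comp=t5/3c wait=8 total=50
k=7 load=t7/8c comp=t6/5c wait=8 total=58
k=8 load=- comp=t7/2c wait=2 total=60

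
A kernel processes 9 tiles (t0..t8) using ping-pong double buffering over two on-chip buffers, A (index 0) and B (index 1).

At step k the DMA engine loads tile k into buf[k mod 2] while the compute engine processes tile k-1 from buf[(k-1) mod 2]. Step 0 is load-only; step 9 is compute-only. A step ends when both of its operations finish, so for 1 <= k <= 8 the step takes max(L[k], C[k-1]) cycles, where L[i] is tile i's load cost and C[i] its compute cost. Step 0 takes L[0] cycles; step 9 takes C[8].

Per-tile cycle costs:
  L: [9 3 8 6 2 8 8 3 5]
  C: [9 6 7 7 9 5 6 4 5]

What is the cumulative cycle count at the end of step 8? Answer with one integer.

end_cycle[8] = 68

  0. 9=9c; end=9; A:t0 B:-
  1. max(3,9)=9c; end=18; A:t0 B:t1
  2. max(8,6)=8c; end=26; A:t2 B:t1
  3. max(6,7)=7c; end=33; A:t2 B:t3
  4. max(2,7)=7c; end=40; A:t4 B:t3
  5. max(8,9)=9c; end=49; A:t4 B:t5
  6. max(8,5)=8c; end=57; A:t6 B:t5
  7. max(3,6)=6c; end=63; A:t6 B:t7
  8. max(5,4)=5c; end=68; A:t8 B:t7
  9. 5=5c; end=73; A:t8 B:t7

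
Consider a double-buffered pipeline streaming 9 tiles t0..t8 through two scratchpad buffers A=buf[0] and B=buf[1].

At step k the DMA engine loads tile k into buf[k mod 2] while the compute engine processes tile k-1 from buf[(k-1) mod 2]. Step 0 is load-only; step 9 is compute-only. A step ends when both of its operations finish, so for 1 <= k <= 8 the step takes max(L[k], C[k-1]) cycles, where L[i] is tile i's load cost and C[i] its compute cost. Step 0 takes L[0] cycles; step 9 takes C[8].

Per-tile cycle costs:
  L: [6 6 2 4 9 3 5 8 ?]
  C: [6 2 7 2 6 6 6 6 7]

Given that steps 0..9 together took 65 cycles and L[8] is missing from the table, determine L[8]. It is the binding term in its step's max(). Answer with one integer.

step 0 → dur = L[0]=6 = 6
step 1 → dur = max(L[1]=6, C[0]=6) = 6
step 2 → dur = max(L[2]=2, C[1]=2) = 2
step 3 → dur = max(L[3]=4, C[2]=7) = 7
step 4 → dur = max(L[4]=9, C[3]=2) = 9
step 5 → dur = max(L[5]=3, C[4]=6) = 6
step 6 → dur = max(L[6]=5, C[5]=6) = 6
step 7 → dur = max(L[7]=8, C[6]=6) = 8
step 8 → dur = max(L[8]=?, C[7]=6) = L[8]  (unknown; binding)
step 9 → dur = C[8]=7 = 7
sum of known step durations = 57
dur[8] = total - known = 65 - 57 = 8
L[8] is the binding max in step 8, so L[8] = dur[8] = 8

L[8] = 8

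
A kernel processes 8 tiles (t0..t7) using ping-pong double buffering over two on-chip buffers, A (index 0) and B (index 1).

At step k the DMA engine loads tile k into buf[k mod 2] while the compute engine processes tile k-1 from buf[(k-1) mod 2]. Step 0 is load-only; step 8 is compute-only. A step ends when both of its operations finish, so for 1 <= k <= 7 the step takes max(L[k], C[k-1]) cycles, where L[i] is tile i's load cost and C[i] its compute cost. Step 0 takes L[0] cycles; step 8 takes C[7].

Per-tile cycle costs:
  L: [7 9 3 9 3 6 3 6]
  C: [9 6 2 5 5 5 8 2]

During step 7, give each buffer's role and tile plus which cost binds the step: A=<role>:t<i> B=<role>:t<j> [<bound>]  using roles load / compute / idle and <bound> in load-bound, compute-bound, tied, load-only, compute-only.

  0. 7=7c; end=7; A:t0 B:-
  1. max(9,9)=9c; end=16; A:t0 B:t1
  2. max(3,6)=6c; end=22; A:t2 B:t1
  3. max(9,2)=9c; end=31; A:t2 B:t3
  4. max(3,5)=5c; end=36; A:t4 B:t3
  5. max(6,5)=6c; end=42; A:t4 B:t5
  6. max(3,5)=5c; end=47; A:t6 B:t5
  7. max(6,8)=8c; end=55; A:t6 B:t7
  8. 2=2c; end=57; A:t6 B:t7

step 7: A=compute:t6 B=load:t7 [compute-bound]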